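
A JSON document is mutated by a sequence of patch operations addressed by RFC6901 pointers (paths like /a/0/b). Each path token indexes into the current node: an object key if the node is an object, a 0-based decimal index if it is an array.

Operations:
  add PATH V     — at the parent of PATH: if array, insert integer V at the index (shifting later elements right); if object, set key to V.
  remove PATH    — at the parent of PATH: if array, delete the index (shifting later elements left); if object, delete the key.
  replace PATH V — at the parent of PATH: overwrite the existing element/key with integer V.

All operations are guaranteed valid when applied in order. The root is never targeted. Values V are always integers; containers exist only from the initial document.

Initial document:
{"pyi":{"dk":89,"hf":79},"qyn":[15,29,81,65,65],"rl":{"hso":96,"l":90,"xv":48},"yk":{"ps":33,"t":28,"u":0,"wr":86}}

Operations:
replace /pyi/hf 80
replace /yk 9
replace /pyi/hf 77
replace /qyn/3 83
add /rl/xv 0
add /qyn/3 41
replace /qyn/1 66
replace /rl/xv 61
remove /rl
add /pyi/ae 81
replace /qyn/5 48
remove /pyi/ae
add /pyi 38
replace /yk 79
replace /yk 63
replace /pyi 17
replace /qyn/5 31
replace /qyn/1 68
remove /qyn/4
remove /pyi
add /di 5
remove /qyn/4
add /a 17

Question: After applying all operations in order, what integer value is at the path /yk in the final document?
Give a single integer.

Answer: 63

Derivation:
After op 1 (replace /pyi/hf 80): {"pyi":{"dk":89,"hf":80},"qyn":[15,29,81,65,65],"rl":{"hso":96,"l":90,"xv":48},"yk":{"ps":33,"t":28,"u":0,"wr":86}}
After op 2 (replace /yk 9): {"pyi":{"dk":89,"hf":80},"qyn":[15,29,81,65,65],"rl":{"hso":96,"l":90,"xv":48},"yk":9}
After op 3 (replace /pyi/hf 77): {"pyi":{"dk":89,"hf":77},"qyn":[15,29,81,65,65],"rl":{"hso":96,"l":90,"xv":48},"yk":9}
After op 4 (replace /qyn/3 83): {"pyi":{"dk":89,"hf":77},"qyn":[15,29,81,83,65],"rl":{"hso":96,"l":90,"xv":48},"yk":9}
After op 5 (add /rl/xv 0): {"pyi":{"dk":89,"hf":77},"qyn":[15,29,81,83,65],"rl":{"hso":96,"l":90,"xv":0},"yk":9}
After op 6 (add /qyn/3 41): {"pyi":{"dk":89,"hf":77},"qyn":[15,29,81,41,83,65],"rl":{"hso":96,"l":90,"xv":0},"yk":9}
After op 7 (replace /qyn/1 66): {"pyi":{"dk":89,"hf":77},"qyn":[15,66,81,41,83,65],"rl":{"hso":96,"l":90,"xv":0},"yk":9}
After op 8 (replace /rl/xv 61): {"pyi":{"dk":89,"hf":77},"qyn":[15,66,81,41,83,65],"rl":{"hso":96,"l":90,"xv":61},"yk":9}
After op 9 (remove /rl): {"pyi":{"dk":89,"hf":77},"qyn":[15,66,81,41,83,65],"yk":9}
After op 10 (add /pyi/ae 81): {"pyi":{"ae":81,"dk":89,"hf":77},"qyn":[15,66,81,41,83,65],"yk":9}
After op 11 (replace /qyn/5 48): {"pyi":{"ae":81,"dk":89,"hf":77},"qyn":[15,66,81,41,83,48],"yk":9}
After op 12 (remove /pyi/ae): {"pyi":{"dk":89,"hf":77},"qyn":[15,66,81,41,83,48],"yk":9}
After op 13 (add /pyi 38): {"pyi":38,"qyn":[15,66,81,41,83,48],"yk":9}
After op 14 (replace /yk 79): {"pyi":38,"qyn":[15,66,81,41,83,48],"yk":79}
After op 15 (replace /yk 63): {"pyi":38,"qyn":[15,66,81,41,83,48],"yk":63}
After op 16 (replace /pyi 17): {"pyi":17,"qyn":[15,66,81,41,83,48],"yk":63}
After op 17 (replace /qyn/5 31): {"pyi":17,"qyn":[15,66,81,41,83,31],"yk":63}
After op 18 (replace /qyn/1 68): {"pyi":17,"qyn":[15,68,81,41,83,31],"yk":63}
After op 19 (remove /qyn/4): {"pyi":17,"qyn":[15,68,81,41,31],"yk":63}
After op 20 (remove /pyi): {"qyn":[15,68,81,41,31],"yk":63}
After op 21 (add /di 5): {"di":5,"qyn":[15,68,81,41,31],"yk":63}
After op 22 (remove /qyn/4): {"di":5,"qyn":[15,68,81,41],"yk":63}
After op 23 (add /a 17): {"a":17,"di":5,"qyn":[15,68,81,41],"yk":63}
Value at /yk: 63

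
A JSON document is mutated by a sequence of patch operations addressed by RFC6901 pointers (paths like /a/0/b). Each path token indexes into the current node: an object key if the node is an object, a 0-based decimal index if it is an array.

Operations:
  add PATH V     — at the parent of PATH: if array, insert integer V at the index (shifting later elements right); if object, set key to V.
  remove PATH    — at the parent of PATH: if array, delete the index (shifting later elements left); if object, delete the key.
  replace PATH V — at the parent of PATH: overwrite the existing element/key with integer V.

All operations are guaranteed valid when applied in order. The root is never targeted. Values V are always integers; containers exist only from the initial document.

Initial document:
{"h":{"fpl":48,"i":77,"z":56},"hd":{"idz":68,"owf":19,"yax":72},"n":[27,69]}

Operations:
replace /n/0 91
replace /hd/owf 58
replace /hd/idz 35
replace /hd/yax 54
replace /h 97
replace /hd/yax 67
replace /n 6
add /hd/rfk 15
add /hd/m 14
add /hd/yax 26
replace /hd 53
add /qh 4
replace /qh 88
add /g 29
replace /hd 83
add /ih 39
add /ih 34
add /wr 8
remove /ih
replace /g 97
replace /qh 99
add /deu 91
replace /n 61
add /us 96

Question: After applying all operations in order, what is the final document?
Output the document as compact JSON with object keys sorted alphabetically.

After op 1 (replace /n/0 91): {"h":{"fpl":48,"i":77,"z":56},"hd":{"idz":68,"owf":19,"yax":72},"n":[91,69]}
After op 2 (replace /hd/owf 58): {"h":{"fpl":48,"i":77,"z":56},"hd":{"idz":68,"owf":58,"yax":72},"n":[91,69]}
After op 3 (replace /hd/idz 35): {"h":{"fpl":48,"i":77,"z":56},"hd":{"idz":35,"owf":58,"yax":72},"n":[91,69]}
After op 4 (replace /hd/yax 54): {"h":{"fpl":48,"i":77,"z":56},"hd":{"idz":35,"owf":58,"yax":54},"n":[91,69]}
After op 5 (replace /h 97): {"h":97,"hd":{"idz":35,"owf":58,"yax":54},"n":[91,69]}
After op 6 (replace /hd/yax 67): {"h":97,"hd":{"idz":35,"owf":58,"yax":67},"n":[91,69]}
After op 7 (replace /n 6): {"h":97,"hd":{"idz":35,"owf":58,"yax":67},"n":6}
After op 8 (add /hd/rfk 15): {"h":97,"hd":{"idz":35,"owf":58,"rfk":15,"yax":67},"n":6}
After op 9 (add /hd/m 14): {"h":97,"hd":{"idz":35,"m":14,"owf":58,"rfk":15,"yax":67},"n":6}
After op 10 (add /hd/yax 26): {"h":97,"hd":{"idz":35,"m":14,"owf":58,"rfk":15,"yax":26},"n":6}
After op 11 (replace /hd 53): {"h":97,"hd":53,"n":6}
After op 12 (add /qh 4): {"h":97,"hd":53,"n":6,"qh":4}
After op 13 (replace /qh 88): {"h":97,"hd":53,"n":6,"qh":88}
After op 14 (add /g 29): {"g":29,"h":97,"hd":53,"n":6,"qh":88}
After op 15 (replace /hd 83): {"g":29,"h":97,"hd":83,"n":6,"qh":88}
After op 16 (add /ih 39): {"g":29,"h":97,"hd":83,"ih":39,"n":6,"qh":88}
After op 17 (add /ih 34): {"g":29,"h":97,"hd":83,"ih":34,"n":6,"qh":88}
After op 18 (add /wr 8): {"g":29,"h":97,"hd":83,"ih":34,"n":6,"qh":88,"wr":8}
After op 19 (remove /ih): {"g":29,"h":97,"hd":83,"n":6,"qh":88,"wr":8}
After op 20 (replace /g 97): {"g":97,"h":97,"hd":83,"n":6,"qh":88,"wr":8}
After op 21 (replace /qh 99): {"g":97,"h":97,"hd":83,"n":6,"qh":99,"wr":8}
After op 22 (add /deu 91): {"deu":91,"g":97,"h":97,"hd":83,"n":6,"qh":99,"wr":8}
After op 23 (replace /n 61): {"deu":91,"g":97,"h":97,"hd":83,"n":61,"qh":99,"wr":8}
After op 24 (add /us 96): {"deu":91,"g":97,"h":97,"hd":83,"n":61,"qh":99,"us":96,"wr":8}

Answer: {"deu":91,"g":97,"h":97,"hd":83,"n":61,"qh":99,"us":96,"wr":8}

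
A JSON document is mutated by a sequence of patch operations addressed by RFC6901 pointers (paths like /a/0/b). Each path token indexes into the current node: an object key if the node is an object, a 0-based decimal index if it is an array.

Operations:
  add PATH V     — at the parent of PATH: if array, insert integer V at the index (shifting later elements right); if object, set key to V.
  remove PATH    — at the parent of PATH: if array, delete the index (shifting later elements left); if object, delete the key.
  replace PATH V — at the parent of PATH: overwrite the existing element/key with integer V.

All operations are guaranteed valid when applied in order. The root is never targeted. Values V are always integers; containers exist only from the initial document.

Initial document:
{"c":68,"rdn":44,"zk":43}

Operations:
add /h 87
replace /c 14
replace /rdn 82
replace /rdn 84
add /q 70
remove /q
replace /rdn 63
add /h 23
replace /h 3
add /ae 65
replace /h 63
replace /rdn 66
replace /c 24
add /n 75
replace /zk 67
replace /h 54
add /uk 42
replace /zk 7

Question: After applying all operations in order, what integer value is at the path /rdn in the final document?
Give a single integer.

Answer: 66

Derivation:
After op 1 (add /h 87): {"c":68,"h":87,"rdn":44,"zk":43}
After op 2 (replace /c 14): {"c":14,"h":87,"rdn":44,"zk":43}
After op 3 (replace /rdn 82): {"c":14,"h":87,"rdn":82,"zk":43}
After op 4 (replace /rdn 84): {"c":14,"h":87,"rdn":84,"zk":43}
After op 5 (add /q 70): {"c":14,"h":87,"q":70,"rdn":84,"zk":43}
After op 6 (remove /q): {"c":14,"h":87,"rdn":84,"zk":43}
After op 7 (replace /rdn 63): {"c":14,"h":87,"rdn":63,"zk":43}
After op 8 (add /h 23): {"c":14,"h":23,"rdn":63,"zk":43}
After op 9 (replace /h 3): {"c":14,"h":3,"rdn":63,"zk":43}
After op 10 (add /ae 65): {"ae":65,"c":14,"h":3,"rdn":63,"zk":43}
After op 11 (replace /h 63): {"ae":65,"c":14,"h":63,"rdn":63,"zk":43}
After op 12 (replace /rdn 66): {"ae":65,"c":14,"h":63,"rdn":66,"zk":43}
After op 13 (replace /c 24): {"ae":65,"c":24,"h":63,"rdn":66,"zk":43}
After op 14 (add /n 75): {"ae":65,"c":24,"h":63,"n":75,"rdn":66,"zk":43}
After op 15 (replace /zk 67): {"ae":65,"c":24,"h":63,"n":75,"rdn":66,"zk":67}
After op 16 (replace /h 54): {"ae":65,"c":24,"h":54,"n":75,"rdn":66,"zk":67}
After op 17 (add /uk 42): {"ae":65,"c":24,"h":54,"n":75,"rdn":66,"uk":42,"zk":67}
After op 18 (replace /zk 7): {"ae":65,"c":24,"h":54,"n":75,"rdn":66,"uk":42,"zk":7}
Value at /rdn: 66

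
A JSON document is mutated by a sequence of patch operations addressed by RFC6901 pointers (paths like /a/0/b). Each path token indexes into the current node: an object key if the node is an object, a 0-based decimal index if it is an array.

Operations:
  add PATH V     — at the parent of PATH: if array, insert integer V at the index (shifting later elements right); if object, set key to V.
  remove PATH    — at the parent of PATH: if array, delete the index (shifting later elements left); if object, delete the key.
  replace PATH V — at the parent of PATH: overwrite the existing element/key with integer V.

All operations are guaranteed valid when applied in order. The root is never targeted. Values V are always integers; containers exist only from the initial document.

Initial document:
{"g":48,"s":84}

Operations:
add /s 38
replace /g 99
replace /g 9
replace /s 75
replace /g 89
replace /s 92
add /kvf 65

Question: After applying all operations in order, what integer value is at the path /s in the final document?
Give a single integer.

Answer: 92

Derivation:
After op 1 (add /s 38): {"g":48,"s":38}
After op 2 (replace /g 99): {"g":99,"s":38}
After op 3 (replace /g 9): {"g":9,"s":38}
After op 4 (replace /s 75): {"g":9,"s":75}
After op 5 (replace /g 89): {"g":89,"s":75}
After op 6 (replace /s 92): {"g":89,"s":92}
After op 7 (add /kvf 65): {"g":89,"kvf":65,"s":92}
Value at /s: 92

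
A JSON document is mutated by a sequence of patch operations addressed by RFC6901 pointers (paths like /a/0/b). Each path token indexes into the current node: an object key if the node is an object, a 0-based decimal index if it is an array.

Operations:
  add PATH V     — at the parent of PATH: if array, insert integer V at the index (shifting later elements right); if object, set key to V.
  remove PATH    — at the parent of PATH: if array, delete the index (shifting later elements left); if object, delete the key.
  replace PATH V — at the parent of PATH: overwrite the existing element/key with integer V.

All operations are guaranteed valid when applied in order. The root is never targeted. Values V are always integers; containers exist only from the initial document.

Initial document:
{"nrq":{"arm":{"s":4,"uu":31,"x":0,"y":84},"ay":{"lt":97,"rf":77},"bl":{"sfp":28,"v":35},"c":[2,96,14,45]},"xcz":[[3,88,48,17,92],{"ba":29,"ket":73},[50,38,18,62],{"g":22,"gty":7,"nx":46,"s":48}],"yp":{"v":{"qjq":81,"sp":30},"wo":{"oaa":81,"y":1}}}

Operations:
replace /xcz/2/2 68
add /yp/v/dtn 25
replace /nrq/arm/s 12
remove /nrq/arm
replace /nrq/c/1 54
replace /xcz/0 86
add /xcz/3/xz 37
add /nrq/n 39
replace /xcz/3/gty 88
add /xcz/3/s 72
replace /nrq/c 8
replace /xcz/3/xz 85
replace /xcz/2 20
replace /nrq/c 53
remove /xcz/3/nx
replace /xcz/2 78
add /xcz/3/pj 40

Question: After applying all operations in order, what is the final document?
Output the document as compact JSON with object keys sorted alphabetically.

After op 1 (replace /xcz/2/2 68): {"nrq":{"arm":{"s":4,"uu":31,"x":0,"y":84},"ay":{"lt":97,"rf":77},"bl":{"sfp":28,"v":35},"c":[2,96,14,45]},"xcz":[[3,88,48,17,92],{"ba":29,"ket":73},[50,38,68,62],{"g":22,"gty":7,"nx":46,"s":48}],"yp":{"v":{"qjq":81,"sp":30},"wo":{"oaa":81,"y":1}}}
After op 2 (add /yp/v/dtn 25): {"nrq":{"arm":{"s":4,"uu":31,"x":0,"y":84},"ay":{"lt":97,"rf":77},"bl":{"sfp":28,"v":35},"c":[2,96,14,45]},"xcz":[[3,88,48,17,92],{"ba":29,"ket":73},[50,38,68,62],{"g":22,"gty":7,"nx":46,"s":48}],"yp":{"v":{"dtn":25,"qjq":81,"sp":30},"wo":{"oaa":81,"y":1}}}
After op 3 (replace /nrq/arm/s 12): {"nrq":{"arm":{"s":12,"uu":31,"x":0,"y":84},"ay":{"lt":97,"rf":77},"bl":{"sfp":28,"v":35},"c":[2,96,14,45]},"xcz":[[3,88,48,17,92],{"ba":29,"ket":73},[50,38,68,62],{"g":22,"gty":7,"nx":46,"s":48}],"yp":{"v":{"dtn":25,"qjq":81,"sp":30},"wo":{"oaa":81,"y":1}}}
After op 4 (remove /nrq/arm): {"nrq":{"ay":{"lt":97,"rf":77},"bl":{"sfp":28,"v":35},"c":[2,96,14,45]},"xcz":[[3,88,48,17,92],{"ba":29,"ket":73},[50,38,68,62],{"g":22,"gty":7,"nx":46,"s":48}],"yp":{"v":{"dtn":25,"qjq":81,"sp":30},"wo":{"oaa":81,"y":1}}}
After op 5 (replace /nrq/c/1 54): {"nrq":{"ay":{"lt":97,"rf":77},"bl":{"sfp":28,"v":35},"c":[2,54,14,45]},"xcz":[[3,88,48,17,92],{"ba":29,"ket":73},[50,38,68,62],{"g":22,"gty":7,"nx":46,"s":48}],"yp":{"v":{"dtn":25,"qjq":81,"sp":30},"wo":{"oaa":81,"y":1}}}
After op 6 (replace /xcz/0 86): {"nrq":{"ay":{"lt":97,"rf":77},"bl":{"sfp":28,"v":35},"c":[2,54,14,45]},"xcz":[86,{"ba":29,"ket":73},[50,38,68,62],{"g":22,"gty":7,"nx":46,"s":48}],"yp":{"v":{"dtn":25,"qjq":81,"sp":30},"wo":{"oaa":81,"y":1}}}
After op 7 (add /xcz/3/xz 37): {"nrq":{"ay":{"lt":97,"rf":77},"bl":{"sfp":28,"v":35},"c":[2,54,14,45]},"xcz":[86,{"ba":29,"ket":73},[50,38,68,62],{"g":22,"gty":7,"nx":46,"s":48,"xz":37}],"yp":{"v":{"dtn":25,"qjq":81,"sp":30},"wo":{"oaa":81,"y":1}}}
After op 8 (add /nrq/n 39): {"nrq":{"ay":{"lt":97,"rf":77},"bl":{"sfp":28,"v":35},"c":[2,54,14,45],"n":39},"xcz":[86,{"ba":29,"ket":73},[50,38,68,62],{"g":22,"gty":7,"nx":46,"s":48,"xz":37}],"yp":{"v":{"dtn":25,"qjq":81,"sp":30},"wo":{"oaa":81,"y":1}}}
After op 9 (replace /xcz/3/gty 88): {"nrq":{"ay":{"lt":97,"rf":77},"bl":{"sfp":28,"v":35},"c":[2,54,14,45],"n":39},"xcz":[86,{"ba":29,"ket":73},[50,38,68,62],{"g":22,"gty":88,"nx":46,"s":48,"xz":37}],"yp":{"v":{"dtn":25,"qjq":81,"sp":30},"wo":{"oaa":81,"y":1}}}
After op 10 (add /xcz/3/s 72): {"nrq":{"ay":{"lt":97,"rf":77},"bl":{"sfp":28,"v":35},"c":[2,54,14,45],"n":39},"xcz":[86,{"ba":29,"ket":73},[50,38,68,62],{"g":22,"gty":88,"nx":46,"s":72,"xz":37}],"yp":{"v":{"dtn":25,"qjq":81,"sp":30},"wo":{"oaa":81,"y":1}}}
After op 11 (replace /nrq/c 8): {"nrq":{"ay":{"lt":97,"rf":77},"bl":{"sfp":28,"v":35},"c":8,"n":39},"xcz":[86,{"ba":29,"ket":73},[50,38,68,62],{"g":22,"gty":88,"nx":46,"s":72,"xz":37}],"yp":{"v":{"dtn":25,"qjq":81,"sp":30},"wo":{"oaa":81,"y":1}}}
After op 12 (replace /xcz/3/xz 85): {"nrq":{"ay":{"lt":97,"rf":77},"bl":{"sfp":28,"v":35},"c":8,"n":39},"xcz":[86,{"ba":29,"ket":73},[50,38,68,62],{"g":22,"gty":88,"nx":46,"s":72,"xz":85}],"yp":{"v":{"dtn":25,"qjq":81,"sp":30},"wo":{"oaa":81,"y":1}}}
After op 13 (replace /xcz/2 20): {"nrq":{"ay":{"lt":97,"rf":77},"bl":{"sfp":28,"v":35},"c":8,"n":39},"xcz":[86,{"ba":29,"ket":73},20,{"g":22,"gty":88,"nx":46,"s":72,"xz":85}],"yp":{"v":{"dtn":25,"qjq":81,"sp":30},"wo":{"oaa":81,"y":1}}}
After op 14 (replace /nrq/c 53): {"nrq":{"ay":{"lt":97,"rf":77},"bl":{"sfp":28,"v":35},"c":53,"n":39},"xcz":[86,{"ba":29,"ket":73},20,{"g":22,"gty":88,"nx":46,"s":72,"xz":85}],"yp":{"v":{"dtn":25,"qjq":81,"sp":30},"wo":{"oaa":81,"y":1}}}
After op 15 (remove /xcz/3/nx): {"nrq":{"ay":{"lt":97,"rf":77},"bl":{"sfp":28,"v":35},"c":53,"n":39},"xcz":[86,{"ba":29,"ket":73},20,{"g":22,"gty":88,"s":72,"xz":85}],"yp":{"v":{"dtn":25,"qjq":81,"sp":30},"wo":{"oaa":81,"y":1}}}
After op 16 (replace /xcz/2 78): {"nrq":{"ay":{"lt":97,"rf":77},"bl":{"sfp":28,"v":35},"c":53,"n":39},"xcz":[86,{"ba":29,"ket":73},78,{"g":22,"gty":88,"s":72,"xz":85}],"yp":{"v":{"dtn":25,"qjq":81,"sp":30},"wo":{"oaa":81,"y":1}}}
After op 17 (add /xcz/3/pj 40): {"nrq":{"ay":{"lt":97,"rf":77},"bl":{"sfp":28,"v":35},"c":53,"n":39},"xcz":[86,{"ba":29,"ket":73},78,{"g":22,"gty":88,"pj":40,"s":72,"xz":85}],"yp":{"v":{"dtn":25,"qjq":81,"sp":30},"wo":{"oaa":81,"y":1}}}

Answer: {"nrq":{"ay":{"lt":97,"rf":77},"bl":{"sfp":28,"v":35},"c":53,"n":39},"xcz":[86,{"ba":29,"ket":73},78,{"g":22,"gty":88,"pj":40,"s":72,"xz":85}],"yp":{"v":{"dtn":25,"qjq":81,"sp":30},"wo":{"oaa":81,"y":1}}}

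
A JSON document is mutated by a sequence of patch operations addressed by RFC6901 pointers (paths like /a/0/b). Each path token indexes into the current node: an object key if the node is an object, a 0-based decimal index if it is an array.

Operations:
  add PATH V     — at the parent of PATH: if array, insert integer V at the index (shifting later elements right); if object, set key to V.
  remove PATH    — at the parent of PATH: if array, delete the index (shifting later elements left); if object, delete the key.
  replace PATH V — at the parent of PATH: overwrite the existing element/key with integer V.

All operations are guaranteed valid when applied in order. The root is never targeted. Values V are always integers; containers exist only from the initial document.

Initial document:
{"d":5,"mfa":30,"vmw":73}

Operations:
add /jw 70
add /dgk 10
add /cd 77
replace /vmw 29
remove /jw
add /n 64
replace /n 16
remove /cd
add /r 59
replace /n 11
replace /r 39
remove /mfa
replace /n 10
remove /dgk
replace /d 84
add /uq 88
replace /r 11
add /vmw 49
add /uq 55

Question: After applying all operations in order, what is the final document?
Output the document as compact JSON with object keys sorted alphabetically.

Answer: {"d":84,"n":10,"r":11,"uq":55,"vmw":49}

Derivation:
After op 1 (add /jw 70): {"d":5,"jw":70,"mfa":30,"vmw":73}
After op 2 (add /dgk 10): {"d":5,"dgk":10,"jw":70,"mfa":30,"vmw":73}
After op 3 (add /cd 77): {"cd":77,"d":5,"dgk":10,"jw":70,"mfa":30,"vmw":73}
After op 4 (replace /vmw 29): {"cd":77,"d":5,"dgk":10,"jw":70,"mfa":30,"vmw":29}
After op 5 (remove /jw): {"cd":77,"d":5,"dgk":10,"mfa":30,"vmw":29}
After op 6 (add /n 64): {"cd":77,"d":5,"dgk":10,"mfa":30,"n":64,"vmw":29}
After op 7 (replace /n 16): {"cd":77,"d":5,"dgk":10,"mfa":30,"n":16,"vmw":29}
After op 8 (remove /cd): {"d":5,"dgk":10,"mfa":30,"n":16,"vmw":29}
After op 9 (add /r 59): {"d":5,"dgk":10,"mfa":30,"n":16,"r":59,"vmw":29}
After op 10 (replace /n 11): {"d":5,"dgk":10,"mfa":30,"n":11,"r":59,"vmw":29}
After op 11 (replace /r 39): {"d":5,"dgk":10,"mfa":30,"n":11,"r":39,"vmw":29}
After op 12 (remove /mfa): {"d":5,"dgk":10,"n":11,"r":39,"vmw":29}
After op 13 (replace /n 10): {"d":5,"dgk":10,"n":10,"r":39,"vmw":29}
After op 14 (remove /dgk): {"d":5,"n":10,"r":39,"vmw":29}
After op 15 (replace /d 84): {"d":84,"n":10,"r":39,"vmw":29}
After op 16 (add /uq 88): {"d":84,"n":10,"r":39,"uq":88,"vmw":29}
After op 17 (replace /r 11): {"d":84,"n":10,"r":11,"uq":88,"vmw":29}
After op 18 (add /vmw 49): {"d":84,"n":10,"r":11,"uq":88,"vmw":49}
After op 19 (add /uq 55): {"d":84,"n":10,"r":11,"uq":55,"vmw":49}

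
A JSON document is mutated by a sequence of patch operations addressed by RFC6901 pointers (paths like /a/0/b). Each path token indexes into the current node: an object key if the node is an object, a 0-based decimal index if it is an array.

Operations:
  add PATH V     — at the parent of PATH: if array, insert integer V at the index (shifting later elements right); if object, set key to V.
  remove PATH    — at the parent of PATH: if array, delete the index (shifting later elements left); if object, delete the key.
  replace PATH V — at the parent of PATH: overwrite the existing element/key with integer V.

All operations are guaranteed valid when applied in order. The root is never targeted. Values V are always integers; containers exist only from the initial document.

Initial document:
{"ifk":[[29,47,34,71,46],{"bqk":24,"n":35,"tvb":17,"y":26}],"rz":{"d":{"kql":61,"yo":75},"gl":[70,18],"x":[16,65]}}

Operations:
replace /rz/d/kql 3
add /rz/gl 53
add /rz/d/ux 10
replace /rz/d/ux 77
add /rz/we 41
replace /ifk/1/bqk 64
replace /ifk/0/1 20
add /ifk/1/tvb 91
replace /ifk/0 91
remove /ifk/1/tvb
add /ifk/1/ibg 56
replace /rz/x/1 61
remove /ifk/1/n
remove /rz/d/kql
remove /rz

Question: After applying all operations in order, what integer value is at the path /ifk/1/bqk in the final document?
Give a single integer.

Answer: 64

Derivation:
After op 1 (replace /rz/d/kql 3): {"ifk":[[29,47,34,71,46],{"bqk":24,"n":35,"tvb":17,"y":26}],"rz":{"d":{"kql":3,"yo":75},"gl":[70,18],"x":[16,65]}}
After op 2 (add /rz/gl 53): {"ifk":[[29,47,34,71,46],{"bqk":24,"n":35,"tvb":17,"y":26}],"rz":{"d":{"kql":3,"yo":75},"gl":53,"x":[16,65]}}
After op 3 (add /rz/d/ux 10): {"ifk":[[29,47,34,71,46],{"bqk":24,"n":35,"tvb":17,"y":26}],"rz":{"d":{"kql":3,"ux":10,"yo":75},"gl":53,"x":[16,65]}}
After op 4 (replace /rz/d/ux 77): {"ifk":[[29,47,34,71,46],{"bqk":24,"n":35,"tvb":17,"y":26}],"rz":{"d":{"kql":3,"ux":77,"yo":75},"gl":53,"x":[16,65]}}
After op 5 (add /rz/we 41): {"ifk":[[29,47,34,71,46],{"bqk":24,"n":35,"tvb":17,"y":26}],"rz":{"d":{"kql":3,"ux":77,"yo":75},"gl":53,"we":41,"x":[16,65]}}
After op 6 (replace /ifk/1/bqk 64): {"ifk":[[29,47,34,71,46],{"bqk":64,"n":35,"tvb":17,"y":26}],"rz":{"d":{"kql":3,"ux":77,"yo":75},"gl":53,"we":41,"x":[16,65]}}
After op 7 (replace /ifk/0/1 20): {"ifk":[[29,20,34,71,46],{"bqk":64,"n":35,"tvb":17,"y":26}],"rz":{"d":{"kql":3,"ux":77,"yo":75},"gl":53,"we":41,"x":[16,65]}}
After op 8 (add /ifk/1/tvb 91): {"ifk":[[29,20,34,71,46],{"bqk":64,"n":35,"tvb":91,"y":26}],"rz":{"d":{"kql":3,"ux":77,"yo":75},"gl":53,"we":41,"x":[16,65]}}
After op 9 (replace /ifk/0 91): {"ifk":[91,{"bqk":64,"n":35,"tvb":91,"y":26}],"rz":{"d":{"kql":3,"ux":77,"yo":75},"gl":53,"we":41,"x":[16,65]}}
After op 10 (remove /ifk/1/tvb): {"ifk":[91,{"bqk":64,"n":35,"y":26}],"rz":{"d":{"kql":3,"ux":77,"yo":75},"gl":53,"we":41,"x":[16,65]}}
After op 11 (add /ifk/1/ibg 56): {"ifk":[91,{"bqk":64,"ibg":56,"n":35,"y":26}],"rz":{"d":{"kql":3,"ux":77,"yo":75},"gl":53,"we":41,"x":[16,65]}}
After op 12 (replace /rz/x/1 61): {"ifk":[91,{"bqk":64,"ibg":56,"n":35,"y":26}],"rz":{"d":{"kql":3,"ux":77,"yo":75},"gl":53,"we":41,"x":[16,61]}}
After op 13 (remove /ifk/1/n): {"ifk":[91,{"bqk":64,"ibg":56,"y":26}],"rz":{"d":{"kql":3,"ux":77,"yo":75},"gl":53,"we":41,"x":[16,61]}}
After op 14 (remove /rz/d/kql): {"ifk":[91,{"bqk":64,"ibg":56,"y":26}],"rz":{"d":{"ux":77,"yo":75},"gl":53,"we":41,"x":[16,61]}}
After op 15 (remove /rz): {"ifk":[91,{"bqk":64,"ibg":56,"y":26}]}
Value at /ifk/1/bqk: 64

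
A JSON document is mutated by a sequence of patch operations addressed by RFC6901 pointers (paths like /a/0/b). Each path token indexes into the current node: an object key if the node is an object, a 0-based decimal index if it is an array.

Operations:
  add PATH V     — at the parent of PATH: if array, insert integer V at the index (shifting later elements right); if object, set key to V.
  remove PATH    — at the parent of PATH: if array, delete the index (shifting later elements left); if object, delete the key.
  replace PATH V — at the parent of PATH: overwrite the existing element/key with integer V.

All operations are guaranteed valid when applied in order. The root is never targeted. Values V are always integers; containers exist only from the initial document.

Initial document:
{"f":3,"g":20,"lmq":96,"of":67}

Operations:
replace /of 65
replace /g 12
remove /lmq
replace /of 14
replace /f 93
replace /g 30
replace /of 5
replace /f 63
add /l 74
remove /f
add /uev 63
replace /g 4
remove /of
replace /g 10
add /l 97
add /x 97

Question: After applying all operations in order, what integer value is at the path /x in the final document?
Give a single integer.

Answer: 97

Derivation:
After op 1 (replace /of 65): {"f":3,"g":20,"lmq":96,"of":65}
After op 2 (replace /g 12): {"f":3,"g":12,"lmq":96,"of":65}
After op 3 (remove /lmq): {"f":3,"g":12,"of":65}
After op 4 (replace /of 14): {"f":3,"g":12,"of":14}
After op 5 (replace /f 93): {"f":93,"g":12,"of":14}
After op 6 (replace /g 30): {"f":93,"g":30,"of":14}
After op 7 (replace /of 5): {"f":93,"g":30,"of":5}
After op 8 (replace /f 63): {"f":63,"g":30,"of":5}
After op 9 (add /l 74): {"f":63,"g":30,"l":74,"of":5}
After op 10 (remove /f): {"g":30,"l":74,"of":5}
After op 11 (add /uev 63): {"g":30,"l":74,"of":5,"uev":63}
After op 12 (replace /g 4): {"g":4,"l":74,"of":5,"uev":63}
After op 13 (remove /of): {"g":4,"l":74,"uev":63}
After op 14 (replace /g 10): {"g":10,"l":74,"uev":63}
After op 15 (add /l 97): {"g":10,"l":97,"uev":63}
After op 16 (add /x 97): {"g":10,"l":97,"uev":63,"x":97}
Value at /x: 97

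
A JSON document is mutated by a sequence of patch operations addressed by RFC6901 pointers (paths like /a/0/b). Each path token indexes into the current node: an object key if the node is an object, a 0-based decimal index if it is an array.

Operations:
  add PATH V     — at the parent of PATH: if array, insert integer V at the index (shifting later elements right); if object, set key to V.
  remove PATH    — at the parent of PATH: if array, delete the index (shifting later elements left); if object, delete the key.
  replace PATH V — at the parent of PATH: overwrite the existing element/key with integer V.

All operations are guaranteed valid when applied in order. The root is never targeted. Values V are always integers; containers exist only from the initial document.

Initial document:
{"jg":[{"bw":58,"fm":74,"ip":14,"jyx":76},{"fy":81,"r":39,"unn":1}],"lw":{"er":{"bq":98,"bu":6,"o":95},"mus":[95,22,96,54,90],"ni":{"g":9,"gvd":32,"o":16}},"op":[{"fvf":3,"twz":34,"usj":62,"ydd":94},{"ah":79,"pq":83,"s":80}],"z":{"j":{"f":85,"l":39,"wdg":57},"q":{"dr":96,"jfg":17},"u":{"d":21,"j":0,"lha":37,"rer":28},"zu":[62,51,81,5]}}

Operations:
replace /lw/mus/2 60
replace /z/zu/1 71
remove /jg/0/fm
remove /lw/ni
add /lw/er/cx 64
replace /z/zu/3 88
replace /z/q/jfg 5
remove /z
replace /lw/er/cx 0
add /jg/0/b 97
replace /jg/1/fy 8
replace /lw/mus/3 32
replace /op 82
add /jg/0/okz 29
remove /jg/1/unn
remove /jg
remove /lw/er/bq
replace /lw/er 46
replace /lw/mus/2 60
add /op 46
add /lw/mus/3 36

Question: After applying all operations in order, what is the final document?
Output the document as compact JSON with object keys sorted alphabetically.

Answer: {"lw":{"er":46,"mus":[95,22,60,36,32,90]},"op":46}

Derivation:
After op 1 (replace /lw/mus/2 60): {"jg":[{"bw":58,"fm":74,"ip":14,"jyx":76},{"fy":81,"r":39,"unn":1}],"lw":{"er":{"bq":98,"bu":6,"o":95},"mus":[95,22,60,54,90],"ni":{"g":9,"gvd":32,"o":16}},"op":[{"fvf":3,"twz":34,"usj":62,"ydd":94},{"ah":79,"pq":83,"s":80}],"z":{"j":{"f":85,"l":39,"wdg":57},"q":{"dr":96,"jfg":17},"u":{"d":21,"j":0,"lha":37,"rer":28},"zu":[62,51,81,5]}}
After op 2 (replace /z/zu/1 71): {"jg":[{"bw":58,"fm":74,"ip":14,"jyx":76},{"fy":81,"r":39,"unn":1}],"lw":{"er":{"bq":98,"bu":6,"o":95},"mus":[95,22,60,54,90],"ni":{"g":9,"gvd":32,"o":16}},"op":[{"fvf":3,"twz":34,"usj":62,"ydd":94},{"ah":79,"pq":83,"s":80}],"z":{"j":{"f":85,"l":39,"wdg":57},"q":{"dr":96,"jfg":17},"u":{"d":21,"j":0,"lha":37,"rer":28},"zu":[62,71,81,5]}}
After op 3 (remove /jg/0/fm): {"jg":[{"bw":58,"ip":14,"jyx":76},{"fy":81,"r":39,"unn":1}],"lw":{"er":{"bq":98,"bu":6,"o":95},"mus":[95,22,60,54,90],"ni":{"g":9,"gvd":32,"o":16}},"op":[{"fvf":3,"twz":34,"usj":62,"ydd":94},{"ah":79,"pq":83,"s":80}],"z":{"j":{"f":85,"l":39,"wdg":57},"q":{"dr":96,"jfg":17},"u":{"d":21,"j":0,"lha":37,"rer":28},"zu":[62,71,81,5]}}
After op 4 (remove /lw/ni): {"jg":[{"bw":58,"ip":14,"jyx":76},{"fy":81,"r":39,"unn":1}],"lw":{"er":{"bq":98,"bu":6,"o":95},"mus":[95,22,60,54,90]},"op":[{"fvf":3,"twz":34,"usj":62,"ydd":94},{"ah":79,"pq":83,"s":80}],"z":{"j":{"f":85,"l":39,"wdg":57},"q":{"dr":96,"jfg":17},"u":{"d":21,"j":0,"lha":37,"rer":28},"zu":[62,71,81,5]}}
After op 5 (add /lw/er/cx 64): {"jg":[{"bw":58,"ip":14,"jyx":76},{"fy":81,"r":39,"unn":1}],"lw":{"er":{"bq":98,"bu":6,"cx":64,"o":95},"mus":[95,22,60,54,90]},"op":[{"fvf":3,"twz":34,"usj":62,"ydd":94},{"ah":79,"pq":83,"s":80}],"z":{"j":{"f":85,"l":39,"wdg":57},"q":{"dr":96,"jfg":17},"u":{"d":21,"j":0,"lha":37,"rer":28},"zu":[62,71,81,5]}}
After op 6 (replace /z/zu/3 88): {"jg":[{"bw":58,"ip":14,"jyx":76},{"fy":81,"r":39,"unn":1}],"lw":{"er":{"bq":98,"bu":6,"cx":64,"o":95},"mus":[95,22,60,54,90]},"op":[{"fvf":3,"twz":34,"usj":62,"ydd":94},{"ah":79,"pq":83,"s":80}],"z":{"j":{"f":85,"l":39,"wdg":57},"q":{"dr":96,"jfg":17},"u":{"d":21,"j":0,"lha":37,"rer":28},"zu":[62,71,81,88]}}
After op 7 (replace /z/q/jfg 5): {"jg":[{"bw":58,"ip":14,"jyx":76},{"fy":81,"r":39,"unn":1}],"lw":{"er":{"bq":98,"bu":6,"cx":64,"o":95},"mus":[95,22,60,54,90]},"op":[{"fvf":3,"twz":34,"usj":62,"ydd":94},{"ah":79,"pq":83,"s":80}],"z":{"j":{"f":85,"l":39,"wdg":57},"q":{"dr":96,"jfg":5},"u":{"d":21,"j":0,"lha":37,"rer":28},"zu":[62,71,81,88]}}
After op 8 (remove /z): {"jg":[{"bw":58,"ip":14,"jyx":76},{"fy":81,"r":39,"unn":1}],"lw":{"er":{"bq":98,"bu":6,"cx":64,"o":95},"mus":[95,22,60,54,90]},"op":[{"fvf":3,"twz":34,"usj":62,"ydd":94},{"ah":79,"pq":83,"s":80}]}
After op 9 (replace /lw/er/cx 0): {"jg":[{"bw":58,"ip":14,"jyx":76},{"fy":81,"r":39,"unn":1}],"lw":{"er":{"bq":98,"bu":6,"cx":0,"o":95},"mus":[95,22,60,54,90]},"op":[{"fvf":3,"twz":34,"usj":62,"ydd":94},{"ah":79,"pq":83,"s":80}]}
After op 10 (add /jg/0/b 97): {"jg":[{"b":97,"bw":58,"ip":14,"jyx":76},{"fy":81,"r":39,"unn":1}],"lw":{"er":{"bq":98,"bu":6,"cx":0,"o":95},"mus":[95,22,60,54,90]},"op":[{"fvf":3,"twz":34,"usj":62,"ydd":94},{"ah":79,"pq":83,"s":80}]}
After op 11 (replace /jg/1/fy 8): {"jg":[{"b":97,"bw":58,"ip":14,"jyx":76},{"fy":8,"r":39,"unn":1}],"lw":{"er":{"bq":98,"bu":6,"cx":0,"o":95},"mus":[95,22,60,54,90]},"op":[{"fvf":3,"twz":34,"usj":62,"ydd":94},{"ah":79,"pq":83,"s":80}]}
After op 12 (replace /lw/mus/3 32): {"jg":[{"b":97,"bw":58,"ip":14,"jyx":76},{"fy":8,"r":39,"unn":1}],"lw":{"er":{"bq":98,"bu":6,"cx":0,"o":95},"mus":[95,22,60,32,90]},"op":[{"fvf":3,"twz":34,"usj":62,"ydd":94},{"ah":79,"pq":83,"s":80}]}
After op 13 (replace /op 82): {"jg":[{"b":97,"bw":58,"ip":14,"jyx":76},{"fy":8,"r":39,"unn":1}],"lw":{"er":{"bq":98,"bu":6,"cx":0,"o":95},"mus":[95,22,60,32,90]},"op":82}
After op 14 (add /jg/0/okz 29): {"jg":[{"b":97,"bw":58,"ip":14,"jyx":76,"okz":29},{"fy":8,"r":39,"unn":1}],"lw":{"er":{"bq":98,"bu":6,"cx":0,"o":95},"mus":[95,22,60,32,90]},"op":82}
After op 15 (remove /jg/1/unn): {"jg":[{"b":97,"bw":58,"ip":14,"jyx":76,"okz":29},{"fy":8,"r":39}],"lw":{"er":{"bq":98,"bu":6,"cx":0,"o":95},"mus":[95,22,60,32,90]},"op":82}
After op 16 (remove /jg): {"lw":{"er":{"bq":98,"bu":6,"cx":0,"o":95},"mus":[95,22,60,32,90]},"op":82}
After op 17 (remove /lw/er/bq): {"lw":{"er":{"bu":6,"cx":0,"o":95},"mus":[95,22,60,32,90]},"op":82}
After op 18 (replace /lw/er 46): {"lw":{"er":46,"mus":[95,22,60,32,90]},"op":82}
After op 19 (replace /lw/mus/2 60): {"lw":{"er":46,"mus":[95,22,60,32,90]},"op":82}
After op 20 (add /op 46): {"lw":{"er":46,"mus":[95,22,60,32,90]},"op":46}
After op 21 (add /lw/mus/3 36): {"lw":{"er":46,"mus":[95,22,60,36,32,90]},"op":46}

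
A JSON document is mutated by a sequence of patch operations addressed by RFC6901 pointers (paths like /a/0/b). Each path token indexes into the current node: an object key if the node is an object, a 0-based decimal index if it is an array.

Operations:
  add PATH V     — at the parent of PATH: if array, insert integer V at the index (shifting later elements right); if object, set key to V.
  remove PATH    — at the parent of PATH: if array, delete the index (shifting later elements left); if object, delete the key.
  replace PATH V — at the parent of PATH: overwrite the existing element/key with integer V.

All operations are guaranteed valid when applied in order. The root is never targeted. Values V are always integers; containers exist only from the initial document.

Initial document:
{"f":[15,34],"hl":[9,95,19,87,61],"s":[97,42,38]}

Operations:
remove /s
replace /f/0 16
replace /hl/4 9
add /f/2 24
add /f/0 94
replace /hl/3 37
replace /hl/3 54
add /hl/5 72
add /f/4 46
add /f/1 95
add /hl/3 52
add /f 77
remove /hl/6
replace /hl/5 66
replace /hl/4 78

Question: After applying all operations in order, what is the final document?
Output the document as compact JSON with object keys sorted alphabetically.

After op 1 (remove /s): {"f":[15,34],"hl":[9,95,19,87,61]}
After op 2 (replace /f/0 16): {"f":[16,34],"hl":[9,95,19,87,61]}
After op 3 (replace /hl/4 9): {"f":[16,34],"hl":[9,95,19,87,9]}
After op 4 (add /f/2 24): {"f":[16,34,24],"hl":[9,95,19,87,9]}
After op 5 (add /f/0 94): {"f":[94,16,34,24],"hl":[9,95,19,87,9]}
After op 6 (replace /hl/3 37): {"f":[94,16,34,24],"hl":[9,95,19,37,9]}
After op 7 (replace /hl/3 54): {"f":[94,16,34,24],"hl":[9,95,19,54,9]}
After op 8 (add /hl/5 72): {"f":[94,16,34,24],"hl":[9,95,19,54,9,72]}
After op 9 (add /f/4 46): {"f":[94,16,34,24,46],"hl":[9,95,19,54,9,72]}
After op 10 (add /f/1 95): {"f":[94,95,16,34,24,46],"hl":[9,95,19,54,9,72]}
After op 11 (add /hl/3 52): {"f":[94,95,16,34,24,46],"hl":[9,95,19,52,54,9,72]}
After op 12 (add /f 77): {"f":77,"hl":[9,95,19,52,54,9,72]}
After op 13 (remove /hl/6): {"f":77,"hl":[9,95,19,52,54,9]}
After op 14 (replace /hl/5 66): {"f":77,"hl":[9,95,19,52,54,66]}
After op 15 (replace /hl/4 78): {"f":77,"hl":[9,95,19,52,78,66]}

Answer: {"f":77,"hl":[9,95,19,52,78,66]}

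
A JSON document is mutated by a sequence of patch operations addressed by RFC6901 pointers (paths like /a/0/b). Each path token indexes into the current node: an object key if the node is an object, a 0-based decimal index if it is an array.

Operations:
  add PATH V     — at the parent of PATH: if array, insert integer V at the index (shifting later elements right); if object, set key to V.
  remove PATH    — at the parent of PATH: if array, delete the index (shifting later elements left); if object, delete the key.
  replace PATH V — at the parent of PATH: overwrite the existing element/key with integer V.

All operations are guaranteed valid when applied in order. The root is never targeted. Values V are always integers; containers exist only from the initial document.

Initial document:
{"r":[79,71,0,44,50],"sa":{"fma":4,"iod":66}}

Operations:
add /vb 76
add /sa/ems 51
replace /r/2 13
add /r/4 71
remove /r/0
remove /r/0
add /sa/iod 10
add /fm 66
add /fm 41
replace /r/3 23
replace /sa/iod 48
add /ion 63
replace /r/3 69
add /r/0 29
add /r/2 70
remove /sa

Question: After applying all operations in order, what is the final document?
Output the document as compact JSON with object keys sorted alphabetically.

After op 1 (add /vb 76): {"r":[79,71,0,44,50],"sa":{"fma":4,"iod":66},"vb":76}
After op 2 (add /sa/ems 51): {"r":[79,71,0,44,50],"sa":{"ems":51,"fma":4,"iod":66},"vb":76}
After op 3 (replace /r/2 13): {"r":[79,71,13,44,50],"sa":{"ems":51,"fma":4,"iod":66},"vb":76}
After op 4 (add /r/4 71): {"r":[79,71,13,44,71,50],"sa":{"ems":51,"fma":4,"iod":66},"vb":76}
After op 5 (remove /r/0): {"r":[71,13,44,71,50],"sa":{"ems":51,"fma":4,"iod":66},"vb":76}
After op 6 (remove /r/0): {"r":[13,44,71,50],"sa":{"ems":51,"fma":4,"iod":66},"vb":76}
After op 7 (add /sa/iod 10): {"r":[13,44,71,50],"sa":{"ems":51,"fma":4,"iod":10},"vb":76}
After op 8 (add /fm 66): {"fm":66,"r":[13,44,71,50],"sa":{"ems":51,"fma":4,"iod":10},"vb":76}
After op 9 (add /fm 41): {"fm":41,"r":[13,44,71,50],"sa":{"ems":51,"fma":4,"iod":10},"vb":76}
After op 10 (replace /r/3 23): {"fm":41,"r":[13,44,71,23],"sa":{"ems":51,"fma":4,"iod":10},"vb":76}
After op 11 (replace /sa/iod 48): {"fm":41,"r":[13,44,71,23],"sa":{"ems":51,"fma":4,"iod":48},"vb":76}
After op 12 (add /ion 63): {"fm":41,"ion":63,"r":[13,44,71,23],"sa":{"ems":51,"fma":4,"iod":48},"vb":76}
After op 13 (replace /r/3 69): {"fm":41,"ion":63,"r":[13,44,71,69],"sa":{"ems":51,"fma":4,"iod":48},"vb":76}
After op 14 (add /r/0 29): {"fm":41,"ion":63,"r":[29,13,44,71,69],"sa":{"ems":51,"fma":4,"iod":48},"vb":76}
After op 15 (add /r/2 70): {"fm":41,"ion":63,"r":[29,13,70,44,71,69],"sa":{"ems":51,"fma":4,"iod":48},"vb":76}
After op 16 (remove /sa): {"fm":41,"ion":63,"r":[29,13,70,44,71,69],"vb":76}

Answer: {"fm":41,"ion":63,"r":[29,13,70,44,71,69],"vb":76}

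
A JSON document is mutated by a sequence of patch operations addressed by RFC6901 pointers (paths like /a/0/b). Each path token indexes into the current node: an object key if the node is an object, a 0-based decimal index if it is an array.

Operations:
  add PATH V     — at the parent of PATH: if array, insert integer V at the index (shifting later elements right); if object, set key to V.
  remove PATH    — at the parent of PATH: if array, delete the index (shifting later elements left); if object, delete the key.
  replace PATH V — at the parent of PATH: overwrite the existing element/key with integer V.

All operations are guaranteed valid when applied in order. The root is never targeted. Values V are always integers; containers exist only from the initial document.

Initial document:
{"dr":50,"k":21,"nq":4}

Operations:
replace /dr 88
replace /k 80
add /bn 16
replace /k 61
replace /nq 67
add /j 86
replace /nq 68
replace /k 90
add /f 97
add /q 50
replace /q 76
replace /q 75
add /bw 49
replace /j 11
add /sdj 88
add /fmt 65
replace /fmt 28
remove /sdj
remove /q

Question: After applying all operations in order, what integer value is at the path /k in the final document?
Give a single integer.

Answer: 90

Derivation:
After op 1 (replace /dr 88): {"dr":88,"k":21,"nq":4}
After op 2 (replace /k 80): {"dr":88,"k":80,"nq":4}
After op 3 (add /bn 16): {"bn":16,"dr":88,"k":80,"nq":4}
After op 4 (replace /k 61): {"bn":16,"dr":88,"k":61,"nq":4}
After op 5 (replace /nq 67): {"bn":16,"dr":88,"k":61,"nq":67}
After op 6 (add /j 86): {"bn":16,"dr":88,"j":86,"k":61,"nq":67}
After op 7 (replace /nq 68): {"bn":16,"dr":88,"j":86,"k":61,"nq":68}
After op 8 (replace /k 90): {"bn":16,"dr":88,"j":86,"k":90,"nq":68}
After op 9 (add /f 97): {"bn":16,"dr":88,"f":97,"j":86,"k":90,"nq":68}
After op 10 (add /q 50): {"bn":16,"dr":88,"f":97,"j":86,"k":90,"nq":68,"q":50}
After op 11 (replace /q 76): {"bn":16,"dr":88,"f":97,"j":86,"k":90,"nq":68,"q":76}
After op 12 (replace /q 75): {"bn":16,"dr":88,"f":97,"j":86,"k":90,"nq":68,"q":75}
After op 13 (add /bw 49): {"bn":16,"bw":49,"dr":88,"f":97,"j":86,"k":90,"nq":68,"q":75}
After op 14 (replace /j 11): {"bn":16,"bw":49,"dr":88,"f":97,"j":11,"k":90,"nq":68,"q":75}
After op 15 (add /sdj 88): {"bn":16,"bw":49,"dr":88,"f":97,"j":11,"k":90,"nq":68,"q":75,"sdj":88}
After op 16 (add /fmt 65): {"bn":16,"bw":49,"dr":88,"f":97,"fmt":65,"j":11,"k":90,"nq":68,"q":75,"sdj":88}
After op 17 (replace /fmt 28): {"bn":16,"bw":49,"dr":88,"f":97,"fmt":28,"j":11,"k":90,"nq":68,"q":75,"sdj":88}
After op 18 (remove /sdj): {"bn":16,"bw":49,"dr":88,"f":97,"fmt":28,"j":11,"k":90,"nq":68,"q":75}
After op 19 (remove /q): {"bn":16,"bw":49,"dr":88,"f":97,"fmt":28,"j":11,"k":90,"nq":68}
Value at /k: 90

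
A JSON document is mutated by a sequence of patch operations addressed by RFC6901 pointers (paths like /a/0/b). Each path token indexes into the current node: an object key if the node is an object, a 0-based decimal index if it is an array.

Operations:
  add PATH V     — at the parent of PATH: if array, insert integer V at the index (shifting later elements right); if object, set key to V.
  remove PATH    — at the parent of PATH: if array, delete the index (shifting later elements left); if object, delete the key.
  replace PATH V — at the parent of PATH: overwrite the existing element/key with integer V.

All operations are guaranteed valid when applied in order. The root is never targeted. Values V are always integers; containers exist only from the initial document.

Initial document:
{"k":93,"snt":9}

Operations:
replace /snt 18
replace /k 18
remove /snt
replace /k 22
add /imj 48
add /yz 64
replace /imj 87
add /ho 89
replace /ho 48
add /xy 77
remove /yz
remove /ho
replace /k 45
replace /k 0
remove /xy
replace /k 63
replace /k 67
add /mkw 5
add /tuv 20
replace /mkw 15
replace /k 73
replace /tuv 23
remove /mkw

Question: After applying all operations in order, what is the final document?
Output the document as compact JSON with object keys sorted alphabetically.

Answer: {"imj":87,"k":73,"tuv":23}

Derivation:
After op 1 (replace /snt 18): {"k":93,"snt":18}
After op 2 (replace /k 18): {"k":18,"snt":18}
After op 3 (remove /snt): {"k":18}
After op 4 (replace /k 22): {"k":22}
After op 5 (add /imj 48): {"imj":48,"k":22}
After op 6 (add /yz 64): {"imj":48,"k":22,"yz":64}
After op 7 (replace /imj 87): {"imj":87,"k":22,"yz":64}
After op 8 (add /ho 89): {"ho":89,"imj":87,"k":22,"yz":64}
After op 9 (replace /ho 48): {"ho":48,"imj":87,"k":22,"yz":64}
After op 10 (add /xy 77): {"ho":48,"imj":87,"k":22,"xy":77,"yz":64}
After op 11 (remove /yz): {"ho":48,"imj":87,"k":22,"xy":77}
After op 12 (remove /ho): {"imj":87,"k":22,"xy":77}
After op 13 (replace /k 45): {"imj":87,"k":45,"xy":77}
After op 14 (replace /k 0): {"imj":87,"k":0,"xy":77}
After op 15 (remove /xy): {"imj":87,"k":0}
After op 16 (replace /k 63): {"imj":87,"k":63}
After op 17 (replace /k 67): {"imj":87,"k":67}
After op 18 (add /mkw 5): {"imj":87,"k":67,"mkw":5}
After op 19 (add /tuv 20): {"imj":87,"k":67,"mkw":5,"tuv":20}
After op 20 (replace /mkw 15): {"imj":87,"k":67,"mkw":15,"tuv":20}
After op 21 (replace /k 73): {"imj":87,"k":73,"mkw":15,"tuv":20}
After op 22 (replace /tuv 23): {"imj":87,"k":73,"mkw":15,"tuv":23}
After op 23 (remove /mkw): {"imj":87,"k":73,"tuv":23}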